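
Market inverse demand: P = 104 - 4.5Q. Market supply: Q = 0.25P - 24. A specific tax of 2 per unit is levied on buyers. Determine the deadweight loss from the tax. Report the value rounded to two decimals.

0.24

Rewriting supply in inverse form: P = 96 + 4Q.
Without the tax, 104 - 4.5Q = 96 + 4Q so Q* = 0.9412 and P* = 99.7647.
With the tax, buyers' net willingness to pay falls by 2: (104 - 2) - 4.5Q = 96 + 4Q, so Q_t = 0.7059. Buyers pay P_b = 100.8235; sellers receive P_s = P_b - 2 = 98.8235.
The welfare triangle lost has base Q* - Q_t = 0.2353 and height t = 2, so DWL = (1/2)(0.2353)(2) = 0.2353.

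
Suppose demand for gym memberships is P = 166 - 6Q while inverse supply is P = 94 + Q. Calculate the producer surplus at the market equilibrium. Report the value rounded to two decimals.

52.90

Equilibrium: 166 - 6Q = 94 + Q, so Q* = 10.2857 and P* = 104.2857.
PS is the area between P* and the supply curve from 0 to Q*: (1/2)(10.2857)(10.2857) = 52.898.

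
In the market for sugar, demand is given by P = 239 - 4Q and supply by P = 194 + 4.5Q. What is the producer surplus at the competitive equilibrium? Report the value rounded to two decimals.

Equilibrium: 239 - 4Q = 194 + 4.5Q, so Q* = 5.2941 and P* = 217.8235.
Producer surplus is the triangle above supply below P*: (1/2)(5.2941)(217.8235 - 194) = (1/2)(5.2941)(23.8235) = 63.0623.

63.06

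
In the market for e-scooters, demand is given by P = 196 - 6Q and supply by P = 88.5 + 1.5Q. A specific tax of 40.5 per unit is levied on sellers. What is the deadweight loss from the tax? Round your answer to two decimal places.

Without the tax, 196 - 6Q = 88.5 + 1.5Q so Q* = 14.3333 and P* = 110.
With the tax, sellers need 40.5 more per unit: 196 - 6Q = 88.5 + 1.5Q + 40.5, so Q_t = 8.9333. Buyers pay P_b = 142.4; sellers receive P_s = P_b - 40.5 = 101.9.
Deadweight loss is the triangle between the curves from Q_t to Q*: (1/2)(14.3333 - 8.9333)(40.5) = 109.35.

109.35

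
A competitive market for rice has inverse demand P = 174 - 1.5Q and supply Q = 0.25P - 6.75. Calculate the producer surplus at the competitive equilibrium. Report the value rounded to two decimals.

Rewriting supply in inverse form: P = 27 + 4Q.
Setting demand equal to supply, 147 = 5.5Q, so Q* = 26.7273 and P* = 133.9091.
PS is the area between P* and the supply curve from 0 to Q*: (1/2)(26.7273)(106.9091) = 1428.6942.

1428.69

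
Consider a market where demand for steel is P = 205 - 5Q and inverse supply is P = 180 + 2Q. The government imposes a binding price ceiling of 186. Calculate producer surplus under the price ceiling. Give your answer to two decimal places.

9.00

Free-market equilibrium: 205 - 5Q = 180 + 2Q gives Q* = 3.5714, P* = 187.1429.
At the ceiling price 186, quantity supplied is (186 - 180)/2 = 3; supply is the short side, so Q = 3 trades at P = 186.
PS is the triangle above supply below 186: (1/2)(3)(186 - 180) = 9.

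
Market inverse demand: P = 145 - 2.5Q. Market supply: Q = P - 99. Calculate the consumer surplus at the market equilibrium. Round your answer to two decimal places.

Rewriting supply in inverse form: P = 99 + Q.
Set 145 - 2.5Q = 99 + Q, which gives 46 = 3.5Q, so Q* = 13.1429 and P* = 145 - 2.5(13.1429) = 112.1429.
CS is the area between the demand curve and P* from 0 to Q*: (1/2)(13.1429)(32.8571) = 215.9184.

215.92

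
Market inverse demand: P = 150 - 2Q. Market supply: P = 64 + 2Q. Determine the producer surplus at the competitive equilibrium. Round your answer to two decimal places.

Setting demand equal to supply, 86 = 4Q, so Q* = 21.5 and P* = 107.
Producer surplus is the triangle above supply below P*: (1/2)(21.5)(107 - 64) = (1/2)(21.5)(43) = 462.25.

462.25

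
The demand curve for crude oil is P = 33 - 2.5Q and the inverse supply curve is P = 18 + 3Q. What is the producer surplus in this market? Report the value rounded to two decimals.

11.16

Equilibrium: 33 - 2.5Q = 18 + 3Q, so Q* = 2.7273 and P* = 26.1818.
The supply curve's price intercept is 18, so PS = (1/2)(Q*)(P* - 18) = (1/2)(2.7273)(8.1818) = 11.157.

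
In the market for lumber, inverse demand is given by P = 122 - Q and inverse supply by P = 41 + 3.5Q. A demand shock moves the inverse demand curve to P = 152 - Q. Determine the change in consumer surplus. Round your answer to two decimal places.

Initial equilibrium: Q_0 = 18, P_0 = 104; CS_0 = (1/2)(18)(18) = 162, PS_0 = (1/2)(18)(63) = 567.
New equilibrium: 152 - Q = 41 + 3.5Q gives Q_1 = 24.6667, P_1 = 127.3333; CS_1 = 304.2222, PS_1 = 1064.7778.
Change in consumer surplus = 304.2222 - 162 = 142.2222.

142.22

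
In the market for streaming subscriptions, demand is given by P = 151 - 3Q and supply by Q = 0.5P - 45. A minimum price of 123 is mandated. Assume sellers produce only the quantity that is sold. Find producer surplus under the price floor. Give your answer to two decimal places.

220.89

Rewriting supply in inverse form: P = 90 + 2Q.
Without the control, 151 - 3Q = 90 + 2Q so Q* = 12.2 and P* = 114.4.
At the floor price 123, quantity demanded is (151 - 123)/3 = 9.3333; demand is the short side, so Q = 9.3333 trades at P = 123.
The supply price at Q = 9.3333 is 108.6667. PS is the trapezoid between 123 and supply over [0, 9.3333]: (1/2)[(123 - 90) + (123 - 108.6667)](9.3333) = 220.8889.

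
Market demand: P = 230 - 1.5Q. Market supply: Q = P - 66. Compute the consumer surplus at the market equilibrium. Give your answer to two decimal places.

Rewriting supply in inverse form: P = 66 + Q.
Set 230 - 1.5Q = 66 + Q, which gives 164 = 2.5Q, so Q* = 65.6 and P* = 230 - 1.5(65.6) = 131.6.
CS is the area between the demand curve and P* from 0 to Q*: (1/2)(65.6)(98.4) = 3227.52.

3227.52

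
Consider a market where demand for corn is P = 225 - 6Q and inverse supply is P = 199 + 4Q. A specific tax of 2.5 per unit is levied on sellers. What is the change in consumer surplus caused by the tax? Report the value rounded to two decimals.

Without the tax, 225 - 6Q = 199 + 4Q so Q* = 2.6 and P* = 209.4.
A tax on sellers shifts supply up by 2.5: 225 - 6Q = 199 + 4Q + 2.5, so Q_t = 2.35. Buyers pay P_b = 210.9; sellers receive P_s = P_b - 2.5 = 208.4.
Consumers lose the trapezoid between P* and P_b out to Q_t plus the triangle from Q_t to Q*: change in CS = 16.5675 - 20.28 = -3.7125.

-3.71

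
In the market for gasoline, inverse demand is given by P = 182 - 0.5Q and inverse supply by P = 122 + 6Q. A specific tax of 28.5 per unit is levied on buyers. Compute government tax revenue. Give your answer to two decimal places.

Pre-tax equilibrium: 182 - 0.5Q = 122 + 6Q gives Q* = 9.2308, P* = 177.3846.
With the tax, buyers' net willingness to pay falls by 28.5: (182 - 28.5) - 0.5Q = 122 + 6Q, so Q_t = 4.8462. Buyers pay P_b = 179.5769; sellers receive P_s = P_b - 28.5 = 151.0769.
Tax revenue = t x Q_t = 28.5 x 4.8462 = 138.1154.

138.12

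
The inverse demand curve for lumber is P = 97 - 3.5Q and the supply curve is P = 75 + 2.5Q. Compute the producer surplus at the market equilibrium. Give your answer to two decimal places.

16.81

Setting demand equal to supply, 22 = 6Q, so Q* = 3.6667 and P* = 84.1667.
The supply curve's price intercept is 75, so PS = (1/2)(Q*)(P* - 75) = (1/2)(3.6667)(9.1667) = 16.8056.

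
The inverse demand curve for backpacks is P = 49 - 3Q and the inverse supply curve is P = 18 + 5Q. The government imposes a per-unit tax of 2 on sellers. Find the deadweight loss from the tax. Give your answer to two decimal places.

0.25

Without the tax, 49 - 3Q = 18 + 5Q so Q* = 3.875 and P* = 37.375.
With the tax, sellers need 2 more per unit: 49 - 3Q = 18 + 5Q + 2, so Q_t = 3.625. Buyers pay P_b = 38.125; sellers receive P_s = P_b - 2 = 36.125.
The welfare triangle lost has base Q* - Q_t = 0.25 and height t = 2, so DWL = (1/2)(0.25)(2) = 0.25.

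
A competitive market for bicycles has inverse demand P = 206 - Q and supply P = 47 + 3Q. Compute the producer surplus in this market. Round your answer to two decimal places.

2370.09

Set 206 - Q = 47 + 3Q, which gives 159 = 4Q, so Q* = 39.75 and P* = 206 - (39.75) = 166.25.
Producer surplus is the triangle above supply below P*: (1/2)(39.75)(166.25 - 47) = (1/2)(39.75)(119.25) = 2370.0938.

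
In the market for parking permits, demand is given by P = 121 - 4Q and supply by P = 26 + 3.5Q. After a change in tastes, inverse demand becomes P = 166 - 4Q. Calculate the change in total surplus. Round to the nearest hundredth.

Initial equilibrium: Q_0 = 12.6667, P_0 = 70.3333; CS_0 = (1/2)(12.6667)(50.6667) = 320.8889, PS_0 = (1/2)(12.6667)(44.3333) = 280.7778.
New equilibrium: 166 - 4Q = 26 + 3.5Q gives Q_1 = 18.6667, P_1 = 91.3333; CS_1 = 696.8889, PS_1 = 609.7778.
Change in total surplus = (696.8889 + 609.7778) - (320.8889 + 280.7778) = 705.

705.00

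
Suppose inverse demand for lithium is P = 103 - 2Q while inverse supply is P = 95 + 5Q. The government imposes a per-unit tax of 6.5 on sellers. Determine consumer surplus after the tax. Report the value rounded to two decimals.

0.05

Without the tax, 103 - 2Q = 95 + 5Q so Q* = 1.1429 and P* = 100.7143.
A tax on sellers shifts supply up by 6.5: 103 - 2Q = 95 + 5Q + 6.5, so Q_t = 0.2143. Buyers pay P_b = 102.5714; sellers receive P_s = P_b - 6.5 = 96.0714.
Consumer surplus is the triangle under demand above P_b: (1/2)(0.2143)(103 - 102.5714) = 0.0459.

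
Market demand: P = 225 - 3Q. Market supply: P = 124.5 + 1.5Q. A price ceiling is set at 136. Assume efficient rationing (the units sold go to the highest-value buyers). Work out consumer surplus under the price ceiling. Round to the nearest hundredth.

Without the control, 225 - 3Q = 124.5 + 1.5Q so Q* = 22.3333 and P* = 158.
At the ceiling price 136, quantity supplied is (136 - 124.5)/1.5 = 7.6667; supply is the short side, so Q = 7.6667 trades at P = 136.
The demand price at Q = 7.6667 is 202. CS is the trapezoid between demand and 136 over [0, 7.6667]: (1/2)[(225 - 136) + (202 - 136)](7.6667) = 594.1667.

594.17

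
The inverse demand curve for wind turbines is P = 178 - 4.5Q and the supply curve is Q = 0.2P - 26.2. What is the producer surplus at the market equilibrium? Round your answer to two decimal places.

61.19

Rewriting supply in inverse form: P = 131 + 5Q.
Equilibrium: 178 - 4.5Q = 131 + 5Q, so Q* = 4.9474 and P* = 155.7368.
The supply curve's price intercept is 131, so PS = (1/2)(Q*)(P* - 131) = (1/2)(4.9474)(24.7368) = 61.1911.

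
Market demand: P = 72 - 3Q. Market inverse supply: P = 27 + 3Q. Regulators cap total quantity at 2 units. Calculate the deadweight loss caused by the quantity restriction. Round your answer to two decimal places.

90.75

Unrestricted equilibrium: Q* = (72 - 27)/(3 + 3) = 7.5.
At Q = 2 the demand price is 72 - 3(2) = 66 and the supply price is 27 + 3(2) = 33.
Deadweight loss is the triangle between the curves from 2 to 7.5: (1/2)(66 - 33)(7.5 - 2) = 90.75.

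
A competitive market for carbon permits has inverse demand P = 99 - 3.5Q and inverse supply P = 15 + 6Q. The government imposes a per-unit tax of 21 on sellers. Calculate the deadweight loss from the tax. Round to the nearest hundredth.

Without the tax, 99 - 3.5Q = 15 + 6Q so Q* = 8.8421 and P* = 68.0526.
With the tax, sellers need 21 more per unit: 99 - 3.5Q = 15 + 6Q + 21, so Q_t = 6.6316. Buyers pay P_b = 75.7895; sellers receive P_s = P_b - 21 = 54.7895.
The welfare triangle lost has base Q* - Q_t = 2.2105 and height t = 21, so DWL = (1/2)(2.2105)(21) = 23.2105.

23.21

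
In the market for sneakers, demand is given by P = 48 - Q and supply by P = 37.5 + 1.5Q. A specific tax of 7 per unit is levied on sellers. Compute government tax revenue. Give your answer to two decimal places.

Pre-tax equilibrium: 48 - Q = 37.5 + 1.5Q gives Q* = 4.2, P* = 43.8.
A tax on sellers shifts supply up by 7: 48 - Q = 37.5 + 1.5Q + 7, so Q_t = 1.4. Buyers pay P_b = 46.6; sellers receive P_s = P_b - 7 = 39.6.
Tax revenue = t x Q_t = 7 x 1.4 = 9.8.

9.80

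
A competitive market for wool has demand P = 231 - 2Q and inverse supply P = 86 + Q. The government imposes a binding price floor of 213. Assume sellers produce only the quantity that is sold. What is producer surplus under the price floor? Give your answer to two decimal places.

Without the control, 231 - 2Q = 86 + Q so Q* = 48.3333 and P* = 134.3333.
At the floor price 213, quantity demanded is (231 - 213)/2 = 9; demand is the short side, so Q = 9 trades at P = 213.
The supply price at Q = 9 is 95. PS is the trapezoid between 213 and supply over [0, 9]: (1/2)[(213 - 86) + (213 - 95)](9) = 1102.5.

1102.50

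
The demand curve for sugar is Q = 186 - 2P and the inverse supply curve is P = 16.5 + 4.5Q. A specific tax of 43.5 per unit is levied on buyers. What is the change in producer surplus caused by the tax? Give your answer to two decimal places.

Rewriting demand in inverse form: P = 93 - 0.5Q.
Without the tax, 93 - 0.5Q = 16.5 + 4.5Q so Q* = 15.3 and P* = 85.35.
A tax on buyers shifts demand down by 43.5: (93 - 43.5) - 0.5Q = 16.5 + 4.5Q, so Q_t = 6.6. Buyers pay P_b = 89.7; sellers receive P_s = P_b - 43.5 = 46.2.
PS falls from (1/2)(15.3)(68.85) = 526.7025 to (1/2)(6.6)(29.7) = 98.01, a change of -428.6925.

-428.69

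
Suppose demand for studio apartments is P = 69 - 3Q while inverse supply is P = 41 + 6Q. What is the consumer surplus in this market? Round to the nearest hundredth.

Set 69 - 3Q = 41 + 6Q, which gives 28 = 9Q, so Q* = 3.1111 and P* = 69 - 3(3.1111) = 59.6667.
CS is the area between the demand curve and P* from 0 to Q*: (1/2)(3.1111)(9.3333) = 14.5185.

14.52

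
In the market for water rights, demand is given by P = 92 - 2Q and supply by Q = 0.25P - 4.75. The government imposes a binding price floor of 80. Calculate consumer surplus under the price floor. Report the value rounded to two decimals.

Rewriting supply in inverse form: P = 19 + 4Q.
Without the control, 92 - 2Q = 19 + 4Q so Q* = 12.1667 and P* = 67.6667.
At P = 80, buyers demand (92 - 80)/2 = 6 while sellers would supply more, so the quantity traded is 6 at price 80.
CS is the triangle under demand above 80: (1/2)(6)(92 - 80) = 36.

36.00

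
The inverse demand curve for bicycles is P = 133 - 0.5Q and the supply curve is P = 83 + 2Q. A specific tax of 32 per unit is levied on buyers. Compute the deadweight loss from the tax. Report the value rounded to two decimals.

204.80

Without the tax, 133 - 0.5Q = 83 + 2Q so Q* = 20 and P* = 123.
A tax on buyers shifts demand down by 32: (133 - 32) - 0.5Q = 83 + 2Q, so Q_t = 7.2. Buyers pay P_b = 129.4; sellers receive P_s = P_b - 32 = 97.4.
Deadweight loss is the triangle between the curves from Q_t to Q*: (1/2)(20 - 7.2)(32) = 204.8.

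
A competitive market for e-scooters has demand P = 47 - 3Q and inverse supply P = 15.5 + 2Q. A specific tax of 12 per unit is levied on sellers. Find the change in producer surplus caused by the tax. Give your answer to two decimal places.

-24.48

Pre-tax equilibrium: 47 - 3Q = 15.5 + 2Q gives Q* = 6.3, P* = 28.1.
With the tax, sellers need 12 more per unit: 47 - 3Q = 15.5 + 2Q + 12, so Q_t = 3.9. Buyers pay P_b = 35.3; sellers receive P_s = P_b - 12 = 23.3.
PS falls from (1/2)(6.3)(12.6) = 39.69 to (1/2)(3.9)(7.8) = 15.21, a change of -24.48.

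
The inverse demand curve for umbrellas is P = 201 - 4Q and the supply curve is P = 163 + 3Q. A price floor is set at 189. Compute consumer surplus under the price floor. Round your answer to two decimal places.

Without the control, 201 - 4Q = 163 + 3Q so Q* = 5.4286 and P* = 179.2857.
At P = 189, buyers demand (201 - 189)/4 = 3 while sellers would supply more, so the quantity traded is 3 at price 189.
CS is the triangle under demand above 189: (1/2)(3)(201 - 189) = 18.

18.00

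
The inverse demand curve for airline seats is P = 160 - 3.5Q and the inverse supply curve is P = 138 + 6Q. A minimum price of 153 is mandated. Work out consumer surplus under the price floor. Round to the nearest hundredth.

Free-market equilibrium: 160 - 3.5Q = 138 + 6Q gives Q* = 2.3158, P* = 151.8947.
At P = 153, buyers demand (160 - 153)/3.5 = 2 while sellers would supply more, so the quantity traded is 2 at price 153.
CS is the triangle under demand above 153: (1/2)(2)(160 - 153) = 7.

7.00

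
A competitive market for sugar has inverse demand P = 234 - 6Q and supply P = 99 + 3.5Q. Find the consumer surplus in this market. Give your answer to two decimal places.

Equilibrium: 234 - 6Q = 99 + 3.5Q, so Q* = 14.2105 and P* = 148.7368.
Consumer surplus is the triangle under demand above P*: (1/2)(14.2105)(234 - 148.7368) = (1/2)(14.2105)(85.2632) = 605.8172.

605.82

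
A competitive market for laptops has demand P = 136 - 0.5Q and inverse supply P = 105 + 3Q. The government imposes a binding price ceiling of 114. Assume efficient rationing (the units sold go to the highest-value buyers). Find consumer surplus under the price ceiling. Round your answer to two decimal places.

63.75

Without the control, 136 - 0.5Q = 105 + 3Q so Q* = 8.8571 and P* = 131.5714.
At the ceiling price 114, quantity supplied is (114 - 105)/3 = 3; supply is the short side, so Q = 3 trades at P = 114.
The demand price at Q = 3 is 134.5. CS is the trapezoid between demand and 114 over [0, 3]: (1/2)[(136 - 114) + (134.5 - 114)](3) = 63.75.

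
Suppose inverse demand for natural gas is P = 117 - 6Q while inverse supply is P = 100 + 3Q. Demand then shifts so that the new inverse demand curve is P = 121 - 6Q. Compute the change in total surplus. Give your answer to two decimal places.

Initial equilibrium: Q_0 = 1.8889, P_0 = 105.6667; CS_0 = (1/2)(1.8889)(11.3333) = 10.7037, PS_0 = (1/2)(1.8889)(5.6667) = 5.3519.
New equilibrium: 121 - 6Q = 100 + 3Q gives Q_1 = 2.3333, P_1 = 107; CS_1 = 16.3333, PS_1 = 8.1667.
Change in total surplus = (16.3333 + 8.1667) - (10.7037 + 5.3519) = 8.4444.

8.44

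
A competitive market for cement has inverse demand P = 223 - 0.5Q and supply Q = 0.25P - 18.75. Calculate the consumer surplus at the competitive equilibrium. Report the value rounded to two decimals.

Rewriting supply in inverse form: P = 75 + 4Q.
Setting demand equal to supply, 148 = 4.5Q, so Q* = 32.8889 and P* = 206.5556.
The demand choke price is 223, so CS = (1/2)(Q*)(223 - P*) = (1/2)(32.8889)(16.4444) = 270.4198.

270.42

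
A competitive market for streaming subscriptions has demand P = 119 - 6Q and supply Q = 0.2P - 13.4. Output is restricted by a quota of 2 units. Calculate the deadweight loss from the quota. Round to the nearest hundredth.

40.91

Rewriting supply in inverse form: P = 67 + 5Q.
Unrestricted equilibrium: Q* = (119 - 67)/(6 + 5) = 4.7273.
At Q = 2 the demand price is 119 - 6(2) = 107 and the supply price is 67 + 5(2) = 77.
DWL = (1/2)(gap between curves at 2) x (Q* - 2) = (1/2)(30)(2.7273) = 40.9091.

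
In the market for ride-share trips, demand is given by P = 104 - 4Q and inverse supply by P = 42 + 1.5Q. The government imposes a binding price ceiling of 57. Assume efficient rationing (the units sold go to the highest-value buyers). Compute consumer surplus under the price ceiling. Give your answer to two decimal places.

Without the control, 104 - 4Q = 42 + 1.5Q so Q* = 11.2727 and P* = 58.9091.
At the ceiling price 57, quantity supplied is (57 - 42)/1.5 = 10; supply is the short side, so Q = 10 trades at P = 57.
The demand price at Q = 10 is 64. CS is the trapezoid between demand and 57 over [0, 10]: (1/2)[(104 - 57) + (64 - 57)](10) = 270.

270.00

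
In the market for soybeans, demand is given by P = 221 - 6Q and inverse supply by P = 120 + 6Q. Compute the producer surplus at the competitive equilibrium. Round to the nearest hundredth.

212.52

Equilibrium: 221 - 6Q = 120 + 6Q, so Q* = 8.4167 and P* = 170.5.
PS is the area between P* and the supply curve from 0 to Q*: (1/2)(8.4167)(50.5) = 212.5208.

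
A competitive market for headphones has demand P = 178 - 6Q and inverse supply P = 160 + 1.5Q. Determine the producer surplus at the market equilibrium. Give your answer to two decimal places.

Equilibrium: 178 - 6Q = 160 + 1.5Q, so Q* = 2.4 and P* = 163.6.
Producer surplus is the triangle above supply below P*: (1/2)(2.4)(163.6 - 160) = (1/2)(2.4)(3.6) = 4.32.

4.32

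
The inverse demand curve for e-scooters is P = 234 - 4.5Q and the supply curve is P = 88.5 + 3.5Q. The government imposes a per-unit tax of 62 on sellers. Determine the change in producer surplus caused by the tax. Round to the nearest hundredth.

Pre-tax equilibrium: 234 - 4.5Q = 88.5 + 3.5Q gives Q* = 18.1875, P* = 152.1562.
With the tax, sellers need 62 more per unit: 234 - 4.5Q = 88.5 + 3.5Q + 62, so Q_t = 10.4375. Buyers pay P_b = 187.0312; sellers receive P_s = P_b - 62 = 125.0312.
PS falls from (1/2)(18.1875)(63.6562) = 578.874 to (1/2)(10.4375)(36.5312) = 190.6475, a change of -388.2266.

-388.23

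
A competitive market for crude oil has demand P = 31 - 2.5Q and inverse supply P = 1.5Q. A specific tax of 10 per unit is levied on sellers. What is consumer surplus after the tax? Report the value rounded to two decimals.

34.45

Pre-tax equilibrium: 31 - 2.5Q = 1.5Q gives Q* = 7.75, P* = 11.625.
With the tax, sellers need 10 more per unit: 31 - 2.5Q = 1.5Q + 10, so Q_t = 5.25. Buyers pay P_b = 17.875; sellers receive P_s = P_b - 10 = 7.875.
CS = (1/2)(Q_t)(31 - P_b) = (1/2)(5.25)(13.125) = 34.4531.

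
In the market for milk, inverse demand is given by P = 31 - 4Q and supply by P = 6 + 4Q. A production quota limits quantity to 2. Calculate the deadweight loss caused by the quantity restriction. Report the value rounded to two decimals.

5.06

Unrestricted equilibrium: Q* = (31 - 6)/(4 + 4) = 3.125.
At Q = 2 the demand price is 31 - 4(2) = 23 and the supply price is 6 + 4(2) = 14.
DWL = (1/2)(gap between curves at 2) x (Q* - 2) = (1/2)(9)(1.125) = 5.0625.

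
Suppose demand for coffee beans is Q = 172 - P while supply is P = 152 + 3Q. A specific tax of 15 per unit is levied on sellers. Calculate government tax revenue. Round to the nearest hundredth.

Rewriting demand in inverse form: P = 172 - Q.
Pre-tax equilibrium: 172 - Q = 152 + 3Q gives Q* = 5, P* = 167.
A tax on sellers shifts supply up by 15: 172 - Q = 152 + 3Q + 15, so Q_t = 1.25. Buyers pay P_b = 170.75; sellers receive P_s = P_b - 15 = 155.75.
Revenue is the tax times quantity traded: 15 x 1.25 = 18.75.

18.75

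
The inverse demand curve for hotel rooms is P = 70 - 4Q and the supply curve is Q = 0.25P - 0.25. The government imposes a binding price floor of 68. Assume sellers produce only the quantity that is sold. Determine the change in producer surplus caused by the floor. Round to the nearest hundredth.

-115.78

Rewriting supply in inverse form: P = 1 + 4Q.
Without the control, 70 - 4Q = 1 + 4Q so Q* = 8.625 and P* = 35.5.
At P = 68, buyers demand (70 - 68)/4 = 0.5 while sellers would supply more, so the quantity traded is 0.5 at price 68.
PS goes from (1/2)(8.625)(34.5) = 148.7812 to 33 (computed as (68 - 1)(0.5) - (1/2)(4)(0.5)^2), a change of -115.7812.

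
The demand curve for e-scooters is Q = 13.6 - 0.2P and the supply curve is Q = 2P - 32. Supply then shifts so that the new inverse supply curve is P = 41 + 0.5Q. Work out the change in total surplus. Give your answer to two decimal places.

-179.55

Rewriting demand in inverse form: P = 68 - 5Q.
Rewriting supply in inverse form: P = 16 + 0.5Q.
Initial equilibrium: Q_0 = 9.4545, P_0 = 20.7273; CS_0 = (1/2)(9.4545)(47.2727) = 223.4711, PS_0 = (1/2)(9.4545)(4.7273) = 22.3471.
New equilibrium: 68 - 5Q = 41 + 0.5Q gives Q_1 = 4.9091, P_1 = 43.4545; CS_1 = 60.2479, PS_1 = 6.0248.
Change in total surplus = (60.2479 + 6.0248) - (223.4711 + 22.3471) = -179.5455.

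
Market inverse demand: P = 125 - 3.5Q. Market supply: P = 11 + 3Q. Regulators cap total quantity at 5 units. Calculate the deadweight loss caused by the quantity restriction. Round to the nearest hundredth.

510.94

Unrestricted equilibrium: Q* = (125 - 11)/(3.5 + 3) = 17.5385.
At Q = 5 the demand price is 125 - 3.5(5) = 107.5 and the supply price is 11 + 3(5) = 26.
Deadweight loss is the triangle between the curves from 5 to 17.5385: (1/2)(107.5 - 26)(17.5385 - 5) = 510.9423.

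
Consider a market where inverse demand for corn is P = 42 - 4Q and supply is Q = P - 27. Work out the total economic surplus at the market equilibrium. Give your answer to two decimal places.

Rewriting supply in inverse form: P = 27 + Q.
Equilibrium: 42 - 4Q = 27 + Q, so Q* = 3 and P* = 30.
Total surplus is the full triangle between the curves from 0 to Q*: (1/2)(3)(42 - 27) = 22.5.

22.50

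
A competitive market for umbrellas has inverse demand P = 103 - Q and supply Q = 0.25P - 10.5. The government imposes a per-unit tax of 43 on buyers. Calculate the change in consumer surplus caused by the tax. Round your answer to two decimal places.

-67.94

Rewriting supply in inverse form: P = 42 + 4Q.
Without the tax, 103 - Q = 42 + 4Q so Q* = 12.2 and P* = 90.8.
A tax on buyers shifts demand down by 43: (103 - 43) - Q = 42 + 4Q, so Q_t = 3.6. Buyers pay P_b = 99.4; sellers receive P_s = P_b - 43 = 56.4.
Consumers lose the trapezoid between P* and P_b out to Q_t plus the triangle from Q_t to Q*: change in CS = 6.48 - 74.42 = -67.94.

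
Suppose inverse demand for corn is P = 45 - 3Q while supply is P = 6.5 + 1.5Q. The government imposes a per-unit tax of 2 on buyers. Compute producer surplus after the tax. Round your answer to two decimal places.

Pre-tax equilibrium: 45 - 3Q = 6.5 + 1.5Q gives Q* = 8.5556, P* = 19.3333.
With the tax, buyers' net willingness to pay falls by 2: (45 - 2) - 3Q = 6.5 + 1.5Q, so Q_t = 8.1111. Buyers pay P_b = 20.6667; sellers receive P_s = P_b - 2 = 18.6667.
PS = (1/2)(Q_t)(P_s - 6.5) = (1/2)(8.1111)(12.1667) = 49.3426.

49.34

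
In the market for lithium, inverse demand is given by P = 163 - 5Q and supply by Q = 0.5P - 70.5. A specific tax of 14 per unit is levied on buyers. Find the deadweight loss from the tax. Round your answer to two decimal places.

Rewriting supply in inverse form: P = 141 + 2Q.
Pre-tax equilibrium: 163 - 5Q = 141 + 2Q gives Q* = 3.1429, P* = 147.2857.
A tax on buyers shifts demand down by 14: (163 - 14) - 5Q = 141 + 2Q, so Q_t = 1.1429. Buyers pay P_b = 157.2857; sellers receive P_s = P_b - 14 = 143.2857.
The welfare triangle lost has base Q* - Q_t = 2 and height t = 14, so DWL = (1/2)(2)(14) = 14.

14.00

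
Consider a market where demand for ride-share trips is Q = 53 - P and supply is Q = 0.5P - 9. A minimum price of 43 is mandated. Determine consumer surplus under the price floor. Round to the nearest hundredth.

50.00

Rewriting demand in inverse form: P = 53 - Q.
Rewriting supply in inverse form: P = 18 + 2Q.
Free-market equilibrium: 53 - Q = 18 + 2Q gives Q* = 11.6667, P* = 41.3333.
At the floor price 43, quantity demanded is (53 - 43)/1 = 10; demand is the short side, so Q = 10 trades at P = 43.
CS is the triangle under demand above 43: (1/2)(10)(53 - 43) = 50.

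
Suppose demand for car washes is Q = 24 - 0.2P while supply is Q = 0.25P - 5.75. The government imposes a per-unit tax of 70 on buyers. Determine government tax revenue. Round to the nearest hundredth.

210.00

Rewriting demand in inverse form: P = 120 - 5Q.
Rewriting supply in inverse form: P = 23 + 4Q.
Pre-tax equilibrium: 120 - 5Q = 23 + 4Q gives Q* = 10.7778, P* = 66.1111.
With the tax, buyers' net willingness to pay falls by 70: (120 - 70) - 5Q = 23 + 4Q, so Q_t = 3. Buyers pay P_b = 105; sellers receive P_s = P_b - 70 = 35.
Revenue is the tax times quantity traded: 70 x 3 = 210.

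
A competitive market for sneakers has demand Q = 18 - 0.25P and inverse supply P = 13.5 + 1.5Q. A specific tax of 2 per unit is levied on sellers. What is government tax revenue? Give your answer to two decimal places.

Rewriting demand in inverse form: P = 72 - 4Q.
Pre-tax equilibrium: 72 - 4Q = 13.5 + 1.5Q gives Q* = 10.6364, P* = 29.4545.
A tax on sellers shifts supply up by 2: 72 - 4Q = 13.5 + 1.5Q + 2, so Q_t = 10.2727. Buyers pay P_b = 30.9091; sellers receive P_s = P_b - 2 = 28.9091.
Tax revenue = t x Q_t = 2 x 10.2727 = 20.5455.

20.55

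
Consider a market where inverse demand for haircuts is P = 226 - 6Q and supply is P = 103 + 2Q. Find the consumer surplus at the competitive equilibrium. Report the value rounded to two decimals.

Setting demand equal to supply, 123 = 8Q, so Q* = 15.375 and P* = 133.75.
The demand choke price is 226, so CS = (1/2)(Q*)(226 - P*) = (1/2)(15.375)(92.25) = 709.1719.

709.17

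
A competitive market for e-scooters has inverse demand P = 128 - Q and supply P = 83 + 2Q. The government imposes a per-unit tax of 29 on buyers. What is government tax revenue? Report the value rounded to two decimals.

Without the tax, 128 - Q = 83 + 2Q so Q* = 15 and P* = 113.
With the tax, buyers' net willingness to pay falls by 29: (128 - 29) - Q = 83 + 2Q, so Q_t = 5.3333. Buyers pay P_b = 122.6667; sellers receive P_s = P_b - 29 = 93.6667.
Tax revenue = t x Q_t = 29 x 5.3333 = 154.6667.

154.67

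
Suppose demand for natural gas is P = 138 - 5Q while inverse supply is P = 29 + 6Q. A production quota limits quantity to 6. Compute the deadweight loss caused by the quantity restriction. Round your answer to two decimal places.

Unrestricted equilibrium: Q* = (138 - 29)/(5 + 6) = 9.9091.
At Q = 6 the demand price is 138 - 5(6) = 108 and the supply price is 29 + 6(6) = 65.
DWL = (1/2)(gap between curves at 6) x (Q* - 6) = (1/2)(43)(3.9091) = 84.0455.

84.05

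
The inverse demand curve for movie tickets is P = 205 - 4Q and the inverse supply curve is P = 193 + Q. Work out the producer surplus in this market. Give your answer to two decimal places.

Set 205 - 4Q = 193 + Q, which gives 12 = 5Q, so Q* = 2.4 and P* = 205 - 4(2.4) = 195.4.
Producer surplus is the triangle above supply below P*: (1/2)(2.4)(195.4 - 193) = (1/2)(2.4)(2.4) = 2.88.

2.88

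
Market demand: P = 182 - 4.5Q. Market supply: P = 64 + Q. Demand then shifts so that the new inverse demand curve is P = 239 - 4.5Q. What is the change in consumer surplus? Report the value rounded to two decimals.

1242.22

Initial equilibrium: Q_0 = 21.4545, P_0 = 85.4545; CS_0 = (1/2)(21.4545)(96.5455) = 1035.6694, PS_0 = (1/2)(21.4545)(21.4545) = 230.1488.
New equilibrium: 239 - 4.5Q = 64 + Q gives Q_1 = 31.8182, P_1 = 95.8182; CS_1 = 2277.8926, PS_1 = 506.1983.
Change in consumer surplus = 2277.8926 - 1035.6694 = 1242.2231.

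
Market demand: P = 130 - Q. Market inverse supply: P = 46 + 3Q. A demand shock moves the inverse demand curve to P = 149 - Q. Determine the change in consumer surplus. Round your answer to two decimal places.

Initial equilibrium: Q_0 = 21, P_0 = 109; CS_0 = (1/2)(21)(21) = 220.5, PS_0 = (1/2)(21)(63) = 661.5.
New equilibrium: 149 - Q = 46 + 3Q gives Q_1 = 25.75, P_1 = 123.25; CS_1 = 331.5312, PS_1 = 994.5938.
Change in consumer surplus = 331.5312 - 220.5 = 111.0312.

111.03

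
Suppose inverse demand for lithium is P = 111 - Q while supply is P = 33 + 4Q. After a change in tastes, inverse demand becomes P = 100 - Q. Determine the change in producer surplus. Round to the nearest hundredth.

Initial equilibrium: Q_0 = 15.6, P_0 = 95.4; CS_0 = (1/2)(15.6)(15.6) = 121.68, PS_0 = (1/2)(15.6)(62.4) = 486.72.
New equilibrium: 100 - Q = 33 + 4Q gives Q_1 = 13.4, P_1 = 86.6; CS_1 = 89.78, PS_1 = 359.12.
Change in producer surplus = 359.12 - 486.72 = -127.6.

-127.60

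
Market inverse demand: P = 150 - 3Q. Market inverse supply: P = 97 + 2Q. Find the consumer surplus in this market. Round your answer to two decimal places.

Equilibrium: 150 - 3Q = 97 + 2Q, so Q* = 10.6 and P* = 118.2.
CS is the area between the demand curve and P* from 0 to Q*: (1/2)(10.6)(31.8) = 168.54.

168.54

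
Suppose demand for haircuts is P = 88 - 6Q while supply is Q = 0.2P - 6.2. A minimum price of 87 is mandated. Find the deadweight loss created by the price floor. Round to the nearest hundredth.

138.33

Rewriting supply in inverse form: P = 31 + 5Q.
Without the control, 88 - 6Q = 31 + 5Q so Q* = 5.1818 and P* = 56.9091.
At the floor price 87, quantity demanded is (88 - 87)/6 = 0.1667; demand is the short side, so Q = 0.1667 trades at P = 87.
At Q = 0.1667 the demand price is 87 and the supply price is 31.8333. Deadweight loss is the triangle between the curves from 0.1667 to 5.1818: (1/2)(87 - 31.8333)(5.1818 - 0.1667) = 138.3346.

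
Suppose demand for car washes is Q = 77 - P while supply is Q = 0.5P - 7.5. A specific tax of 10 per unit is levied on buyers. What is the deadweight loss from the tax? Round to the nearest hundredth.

Rewriting demand in inverse form: P = 77 - Q.
Rewriting supply in inverse form: P = 15 + 2Q.
Without the tax, 77 - Q = 15 + 2Q so Q* = 20.6667 and P* = 56.3333.
With the tax, buyers' net willingness to pay falls by 10: (77 - 10) - Q = 15 + 2Q, so Q_t = 17.3333. Buyers pay P_b = 59.6667; sellers receive P_s = P_b - 10 = 49.6667.
Deadweight loss is the triangle between the curves from Q_t to Q*: (1/2)(20.6667 - 17.3333)(10) = 16.6667.

16.67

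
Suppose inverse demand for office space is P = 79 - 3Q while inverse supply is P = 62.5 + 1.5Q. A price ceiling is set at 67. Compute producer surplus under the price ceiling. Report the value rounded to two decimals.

Free-market equilibrium: 79 - 3Q = 62.5 + 1.5Q gives Q* = 3.6667, P* = 68.
At the ceiling price 67, quantity supplied is (67 - 62.5)/1.5 = 3; supply is the short side, so Q = 3 trades at P = 67.
PS is the triangle above supply below 67: (1/2)(3)(67 - 62.5) = 6.75.

6.75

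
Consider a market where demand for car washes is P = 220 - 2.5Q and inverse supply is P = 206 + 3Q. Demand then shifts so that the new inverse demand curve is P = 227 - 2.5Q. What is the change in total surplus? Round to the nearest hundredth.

22.27

Initial equilibrium: Q_0 = 2.5455, P_0 = 213.6364; CS_0 = (1/2)(2.5455)(6.3636) = 8.0992, PS_0 = (1/2)(2.5455)(7.6364) = 9.719.
New equilibrium: 227 - 2.5Q = 206 + 3Q gives Q_1 = 3.8182, P_1 = 217.4545; CS_1 = 18.2231, PS_1 = 21.8678.
Change in total surplus = (18.2231 + 21.8678) - (8.0992 + 9.719) = 22.2727.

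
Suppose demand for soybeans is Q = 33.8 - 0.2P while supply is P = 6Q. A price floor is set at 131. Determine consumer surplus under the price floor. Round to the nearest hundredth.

Rewriting demand in inverse form: P = 169 - 5Q.
Free-market equilibrium: 169 - 5Q = 6Q gives Q* = 15.3636, P* = 92.1818.
At the floor price 131, quantity demanded is (169 - 131)/5 = 7.6; demand is the short side, so Q = 7.6 trades at P = 131.
CS is the triangle under demand above 131: (1/2)(7.6)(169 - 131) = 144.4.

144.40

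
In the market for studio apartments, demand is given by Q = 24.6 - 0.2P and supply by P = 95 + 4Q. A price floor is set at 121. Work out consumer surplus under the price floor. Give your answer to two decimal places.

Rewriting demand in inverse form: P = 123 - 5Q.
Free-market equilibrium: 123 - 5Q = 95 + 4Q gives Q* = 3.1111, P* = 107.4444.
At P = 121, buyers demand (123 - 121)/5 = 0.4 while sellers would supply more, so the quantity traded is 0.4 at price 121.
CS is the triangle under demand above 121: (1/2)(0.4)(123 - 121) = 0.4.

0.40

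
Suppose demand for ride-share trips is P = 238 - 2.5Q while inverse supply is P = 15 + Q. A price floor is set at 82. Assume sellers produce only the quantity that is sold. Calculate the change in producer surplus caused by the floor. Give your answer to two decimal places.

204.16

Without the control, 238 - 2.5Q = 15 + Q so Q* = 63.7143 and P* = 78.7143.
At P = 82, buyers demand (238 - 82)/2.5 = 62.4 while sellers would supply more, so the quantity traded is 62.4 at price 82.
PS goes from (1/2)(63.7143)(63.7143) = 2029.7551 to 2233.92 (computed as (82 - 15)(62.4) - (1/2)(1)(62.4)^2), a change of 204.1649.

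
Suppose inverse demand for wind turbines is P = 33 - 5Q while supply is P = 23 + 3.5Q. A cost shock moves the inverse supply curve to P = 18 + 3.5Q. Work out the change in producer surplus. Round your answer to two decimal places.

3.03

Initial equilibrium: Q_0 = 1.1765, P_0 = 27.1176; CS_0 = (1/2)(1.1765)(5.8824) = 3.4602, PS_0 = (1/2)(1.1765)(4.1176) = 2.4221.
New equilibrium: 33 - 5Q = 18 + 3.5Q gives Q_1 = 1.7647, P_1 = 24.1765; CS_1 = 7.7855, PS_1 = 5.4498.
Change in producer surplus = 5.4498 - 2.4221 = 3.0277.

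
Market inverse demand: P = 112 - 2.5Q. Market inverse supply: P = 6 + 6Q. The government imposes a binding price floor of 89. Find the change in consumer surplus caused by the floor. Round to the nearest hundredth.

-88.59

Free-market equilibrium: 112 - 2.5Q = 6 + 6Q gives Q* = 12.4706, P* = 80.8235.
At P = 89, buyers demand (112 - 89)/2.5 = 9.2 while sellers would supply more, so the quantity traded is 9.2 at price 89.
CS goes from (1/2)(12.4706)(31.1765) = 194.3945 to 105.8 (computed as (112 - 89)(9.2) - (1/2)(2.5)(9.2)^2), a change of -88.5945.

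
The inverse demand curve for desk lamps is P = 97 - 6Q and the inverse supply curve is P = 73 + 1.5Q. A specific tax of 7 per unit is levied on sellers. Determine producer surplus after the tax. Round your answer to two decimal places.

Without the tax, 97 - 6Q = 73 + 1.5Q so Q* = 3.2 and P* = 77.8.
A tax on sellers shifts supply up by 7: 97 - 6Q = 73 + 1.5Q + 7, so Q_t = 2.2667. Buyers pay P_b = 83.4; sellers receive P_s = P_b - 7 = 76.4.
Producer surplus is the triangle above supply below P_s: (1/2)(2.2667)(76.4 - 73) = 3.8533.

3.85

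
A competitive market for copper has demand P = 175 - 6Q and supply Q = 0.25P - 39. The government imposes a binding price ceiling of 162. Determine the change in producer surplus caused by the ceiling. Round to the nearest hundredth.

-2.72

Rewriting supply in inverse form: P = 156 + 4Q.
Without the control, 175 - 6Q = 156 + 4Q so Q* = 1.9 and P* = 163.6.
At the ceiling price 162, quantity supplied is (162 - 156)/4 = 1.5; supply is the short side, so Q = 1.5 trades at P = 162.
PS goes from (1/2)(1.9)(7.6) = 7.22 to 4.5 (computed as (162 - 156)(1.5) - (1/2)(4)(1.5)^2), a change of -2.72.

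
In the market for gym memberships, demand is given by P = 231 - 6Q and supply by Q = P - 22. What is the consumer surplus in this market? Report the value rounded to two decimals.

2674.35

Rewriting supply in inverse form: P = 22 + Q.
Equilibrium: 231 - 6Q = 22 + Q, so Q* = 29.8571 and P* = 51.8571.
The demand choke price is 231, so CS = (1/2)(Q*)(231 - P*) = (1/2)(29.8571)(179.1429) = 2674.3469.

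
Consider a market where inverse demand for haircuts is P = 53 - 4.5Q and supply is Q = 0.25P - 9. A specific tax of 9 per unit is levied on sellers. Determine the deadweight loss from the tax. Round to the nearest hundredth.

Rewriting supply in inverse form: P = 36 + 4Q.
Without the tax, 53 - 4.5Q = 36 + 4Q so Q* = 2 and P* = 44.
A tax on sellers shifts supply up by 9: 53 - 4.5Q = 36 + 4Q + 9, so Q_t = 0.9412. Buyers pay P_b = 48.7647; sellers receive P_s = P_b - 9 = 39.7647.
The welfare triangle lost has base Q* - Q_t = 1.0588 and height t = 9, so DWL = (1/2)(1.0588)(9) = 4.7647.

4.76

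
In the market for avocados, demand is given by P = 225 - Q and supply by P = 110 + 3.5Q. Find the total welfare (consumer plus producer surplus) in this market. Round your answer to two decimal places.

1469.44

Equilibrium: 225 - Q = 110 + 3.5Q, so Q* = 25.5556 and P* = 199.4444.
Total surplus is the full triangle between the curves from 0 to Q*: (1/2)(25.5556)(225 - 110) = 1469.4444.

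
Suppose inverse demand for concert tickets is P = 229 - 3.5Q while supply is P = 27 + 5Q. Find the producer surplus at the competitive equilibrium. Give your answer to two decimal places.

1411.90

Setting demand equal to supply, 202 = 8.5Q, so Q* = 23.7647 and P* = 145.8235.
Producer surplus is the triangle above supply below P*: (1/2)(23.7647)(145.8235 - 27) = (1/2)(23.7647)(118.8235) = 1411.9031.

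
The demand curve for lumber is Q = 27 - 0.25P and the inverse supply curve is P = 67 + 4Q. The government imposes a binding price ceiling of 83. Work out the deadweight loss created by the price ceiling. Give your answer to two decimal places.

5.06

Rewriting demand in inverse form: P = 108 - 4Q.
Without the control, 108 - 4Q = 67 + 4Q so Q* = 5.125 and P* = 87.5.
At the ceiling price 83, quantity supplied is (83 - 67)/4 = 4; supply is the short side, so Q = 4 trades at P = 83.
The lost-trades triangle has base Q* - 4 = 1.125 and height equal to the gap between the curves at Q = 4, which is 92 - 83 = 9. DWL = (1/2)(1.125)(9) = 5.0625.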